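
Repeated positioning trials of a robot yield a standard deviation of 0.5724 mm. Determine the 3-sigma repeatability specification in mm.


repeatability = 3*sigma = 3*0.5724 = 1.7172

1.7172 mm


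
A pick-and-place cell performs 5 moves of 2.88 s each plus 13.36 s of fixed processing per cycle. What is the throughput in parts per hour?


T_cycle = 5*2.88 + 13.36 = 27.7600 s
rate = 3600/T = 129.6830

129.6830 parts/hour


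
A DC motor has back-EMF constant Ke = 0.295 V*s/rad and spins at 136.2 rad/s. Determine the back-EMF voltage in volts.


V_emf = Ke * omega = 0.295*136.2 = 40.1790

40.1790 V


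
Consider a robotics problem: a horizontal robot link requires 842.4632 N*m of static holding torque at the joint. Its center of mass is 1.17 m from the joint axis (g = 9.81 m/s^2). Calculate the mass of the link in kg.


m = tau / (g*L) = 842.4632 / (9.81 * 1.17) = 73.4000

73.4000 kg


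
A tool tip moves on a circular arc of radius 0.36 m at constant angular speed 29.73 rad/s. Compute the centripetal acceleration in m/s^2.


a_c = omega^2 * r = 29.73^2 * 0.36 = 318.1942

318.1942 m/s^2


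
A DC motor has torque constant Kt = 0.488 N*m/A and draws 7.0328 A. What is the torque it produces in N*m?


tau = Kt * I = 0.488*7.0328 = 3.4320

3.4320 N*m


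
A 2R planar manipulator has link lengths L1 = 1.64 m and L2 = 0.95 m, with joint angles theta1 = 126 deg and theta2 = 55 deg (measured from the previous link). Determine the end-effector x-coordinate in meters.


x = L1*cos(th1) + L2*cos(th1+th2) = 1.64*cos(126 deg) + 0.95*cos(181 deg) = -1.9138

-1.9138 m


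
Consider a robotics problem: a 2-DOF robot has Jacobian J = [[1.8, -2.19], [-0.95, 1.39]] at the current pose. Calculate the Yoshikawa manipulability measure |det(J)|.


det(J) = 1.8*1.39 - (-2.19)*(-0.95) = 0.4215
|det(J)| = 0.4215

0.4215


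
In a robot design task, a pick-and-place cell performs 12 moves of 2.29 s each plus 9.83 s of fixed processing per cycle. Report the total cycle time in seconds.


T = 12*2.29 + 9.83 = 37.3100

37.3100 s


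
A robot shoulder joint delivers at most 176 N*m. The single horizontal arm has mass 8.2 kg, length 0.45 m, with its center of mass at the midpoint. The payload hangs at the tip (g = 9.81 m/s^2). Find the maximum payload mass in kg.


tau_arm = m_arm*g*(L/2) = 8.2*9.81*0.45/2 = 18.0994 N*m
tau_payload = tau_max - tau_arm = 176 - 18.0994 = 157.9006
m_payload = tau_payload / (g*L) = 157.9006 / (9.81*0.45) = 35.7686

35.7686 kg


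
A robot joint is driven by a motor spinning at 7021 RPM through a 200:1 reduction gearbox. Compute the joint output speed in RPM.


omega_joint = omega_motor / N = 7021 / 200 = 35.1050

35.1050 RPM


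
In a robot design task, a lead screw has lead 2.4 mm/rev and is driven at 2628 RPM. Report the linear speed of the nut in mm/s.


v = lead * (RPM/60) = 2.4*2628/60 = 105.1200

105.1200 mm/s


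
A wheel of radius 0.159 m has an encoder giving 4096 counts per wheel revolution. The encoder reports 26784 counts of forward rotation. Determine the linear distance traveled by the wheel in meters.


revs = 26784/4096 = 6.539062
d = revs * 2*pi*r = 6.539062 * 2*pi*0.159 = 6.5327

6.5327 m


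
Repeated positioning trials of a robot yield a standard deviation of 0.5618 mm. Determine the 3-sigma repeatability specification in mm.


repeatability = 3*sigma = 3*0.5618 = 1.6854

1.6854 mm


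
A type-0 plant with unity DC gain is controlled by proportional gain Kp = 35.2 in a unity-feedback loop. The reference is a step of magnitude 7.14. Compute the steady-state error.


e_ss = R/(1 + Kp) = 7.14/(1 + 35.2) = 7.14/36.2000 = 0.1972

0.1972


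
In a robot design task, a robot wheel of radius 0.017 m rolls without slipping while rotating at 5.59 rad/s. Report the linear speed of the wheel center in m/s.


v = omega * r = 5.59 * 0.017 = 0.0950

0.0950 m/s


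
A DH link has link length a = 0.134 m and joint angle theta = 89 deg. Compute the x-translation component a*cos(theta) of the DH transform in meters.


a*cos(theta) = 0.134*cos(89 deg) = 0.0023

0.0023 m


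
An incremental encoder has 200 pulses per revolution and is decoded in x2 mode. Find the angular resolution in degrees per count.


resolution = 360 / (PPR * 2) = 360 / 400 = 0.9000

0.9000 degrees


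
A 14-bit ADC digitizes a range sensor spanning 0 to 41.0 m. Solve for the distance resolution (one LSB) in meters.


res = range / 2^n = 41.0/2^14 = 41.0/16384 = 0.0025

0.0025 m


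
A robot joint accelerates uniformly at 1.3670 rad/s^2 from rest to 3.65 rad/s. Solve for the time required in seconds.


t = delta_omega / alpha = 3.65 / 1.3670 = 2.6701

2.6701 s


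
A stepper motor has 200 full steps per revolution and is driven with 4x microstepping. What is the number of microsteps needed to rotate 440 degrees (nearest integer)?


step_size = 360/(200*4) = 360/800 = 0.450000 deg
n = 440/(360/800) = 440*800/360 = 977.7778 -> 978

978 steps


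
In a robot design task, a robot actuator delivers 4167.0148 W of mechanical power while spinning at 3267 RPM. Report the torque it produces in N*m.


omega = 3267 * 2*pi/60 = 342.119440 rad/s
tau = P / omega = 4167.0148 / 342.119440 = 12.1800

12.1800 N*m


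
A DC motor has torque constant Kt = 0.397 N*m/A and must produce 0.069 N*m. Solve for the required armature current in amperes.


I = tau / Kt = 0.069/0.397 = 0.1738

0.1738 A


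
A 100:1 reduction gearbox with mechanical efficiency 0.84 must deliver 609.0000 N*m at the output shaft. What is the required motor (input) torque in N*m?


tau_in = tau_out / (N * eta) = 609.0000 / (100 * 0.84) = 7.2500

7.2500 N*m


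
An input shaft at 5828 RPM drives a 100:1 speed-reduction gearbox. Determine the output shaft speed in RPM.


omega_out = omega_in / N = 5828 / 100 = 58.2800

58.2800 RPM


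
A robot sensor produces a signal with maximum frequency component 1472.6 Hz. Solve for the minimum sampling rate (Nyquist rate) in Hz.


f_s,min = 2*f_max = 2*1472.6 = 2945.2000

2945.2000 Hz


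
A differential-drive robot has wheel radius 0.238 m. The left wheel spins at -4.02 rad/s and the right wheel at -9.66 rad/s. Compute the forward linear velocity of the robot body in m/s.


v = r*(wR + wL)/2 = 0.238*(-9.66 + -4.02)/2 = -1.6279

-1.6279 m/s


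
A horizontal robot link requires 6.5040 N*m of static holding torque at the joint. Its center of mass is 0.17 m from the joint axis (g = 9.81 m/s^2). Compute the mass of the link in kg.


m = tau / (g*L) = 6.5040 / (9.81 * 0.17) = 3.9000

3.9000 kg


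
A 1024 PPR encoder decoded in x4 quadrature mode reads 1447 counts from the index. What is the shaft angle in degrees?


angle = counts * 360 / (PPR*4) = 1447 * 360 / 4096 = 127.1777

127.1777 degrees


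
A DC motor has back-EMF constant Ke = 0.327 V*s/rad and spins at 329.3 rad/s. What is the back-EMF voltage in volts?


V_emf = Ke * omega = 0.327*329.3 = 107.6811

107.6811 V


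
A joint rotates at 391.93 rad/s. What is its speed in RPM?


RPM = 391.93 * 60/(2*pi) = 3742.6558

3742.6558 RPM


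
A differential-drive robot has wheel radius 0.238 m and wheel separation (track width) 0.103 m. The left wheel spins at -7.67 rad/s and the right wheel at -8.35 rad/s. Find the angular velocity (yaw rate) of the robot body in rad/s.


omega = r*(wR - wL)/L = 0.238*(-8.35 - (-7.67))/0.103 = -1.5713

-1.5713 rad/s


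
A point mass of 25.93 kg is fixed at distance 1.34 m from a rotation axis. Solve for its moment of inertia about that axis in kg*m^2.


I = m*r^2 = 25.93*1.34^2 = 46.5599

46.5599 kg*m^2


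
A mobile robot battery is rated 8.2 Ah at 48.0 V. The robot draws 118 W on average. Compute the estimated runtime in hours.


E = 8.2*48.0 = 393.6000 Wh
t = E/P = 393.6000/118 = 3.3356

3.3356 hours


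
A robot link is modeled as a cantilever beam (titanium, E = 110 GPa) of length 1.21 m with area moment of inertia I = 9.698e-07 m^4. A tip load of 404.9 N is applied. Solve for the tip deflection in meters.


delta = F*L^3/(3*E*I) = 404.9*1.21^3/(3*1.100e+11*9.698e-07)
      = 717.3050489/320034 = 0.0022

0.0022 m


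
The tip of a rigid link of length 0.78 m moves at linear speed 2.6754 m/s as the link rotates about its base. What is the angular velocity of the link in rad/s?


omega = v / L = 2.6754 / 0.78 = 3.4300

3.4300 rad/s


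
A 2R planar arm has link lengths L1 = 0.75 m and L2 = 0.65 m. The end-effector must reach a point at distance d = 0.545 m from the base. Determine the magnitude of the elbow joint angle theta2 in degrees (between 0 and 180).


cos(th2) = (d^2 - L1^2 - L2^2)/(2*L1*L2) = (0.545^2 - 0.75^2 - 0.65^2)/(2*0.75*0.65) = -0.70561538
th2 = acos(-0.70561538) = 134.8793 deg

134.8793 degrees


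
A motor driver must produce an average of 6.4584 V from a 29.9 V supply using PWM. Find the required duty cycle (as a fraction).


D = V_avg/V_supply = 6.4584/29.9 = 0.2160

0.2160


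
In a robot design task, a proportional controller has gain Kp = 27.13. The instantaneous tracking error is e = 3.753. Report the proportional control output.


u_P = Kp * e = 27.13 * 3.753 = 101.8189

101.8189


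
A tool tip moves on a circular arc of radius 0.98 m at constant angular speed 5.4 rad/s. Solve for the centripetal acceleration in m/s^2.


a_c = omega^2 * r = 5.4^2 * 0.98 = 28.5768

28.5768 m/s^2


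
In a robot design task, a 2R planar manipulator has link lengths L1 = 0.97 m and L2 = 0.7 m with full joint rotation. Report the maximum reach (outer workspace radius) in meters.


r_max = L1 + L2 = 0.97 + 0.7 = 1.6700

1.6700 m


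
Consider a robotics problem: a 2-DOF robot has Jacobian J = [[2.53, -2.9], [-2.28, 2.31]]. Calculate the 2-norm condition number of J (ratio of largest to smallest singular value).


JJ^T eigenvalues: trace(JJ^T) = 25.3454, det(JJ^T) = det(J)^2 = 0.58936329
s_max^2 = (25.3454 + sqrt(640.03184800))/2 = 25.32212536
s_min^2 = (25.3454 - sqrt(640.03184800))/2 = 0.02327464
kappa = s_max/s_min = sqrt(25.32212536/0.02327464) = 32.9844

32.9844


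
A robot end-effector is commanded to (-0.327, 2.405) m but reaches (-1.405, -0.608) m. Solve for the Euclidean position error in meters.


dx = -1.405 - (-0.327) = -1.0780, dy = -0.608 - (2.405) = -3.0130
err = sqrt(1.162084 + 9.078169) = 3.2000

3.2000 m


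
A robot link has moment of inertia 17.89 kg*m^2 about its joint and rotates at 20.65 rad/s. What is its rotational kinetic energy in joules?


KE = (1/2)*I*omega^2 = 0.5*17.89*20.65^2 = 3814.3493

3814.3493 J


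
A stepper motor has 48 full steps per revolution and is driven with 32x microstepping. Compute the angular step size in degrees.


step = 360/(48*32) = 360/1536 = 0.2344

0.2344 degrees


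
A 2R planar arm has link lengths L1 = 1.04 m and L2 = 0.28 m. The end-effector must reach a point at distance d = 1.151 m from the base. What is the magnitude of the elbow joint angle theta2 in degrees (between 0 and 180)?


cos(th2) = (d^2 - L1^2 - L2^2)/(2*L1*L2) = (1.151^2 - 1.04^2 - 0.28^2)/(2*1.04*0.28) = 0.28296875
th2 = acos(0.28296875) = 73.5625 deg

73.5625 degrees


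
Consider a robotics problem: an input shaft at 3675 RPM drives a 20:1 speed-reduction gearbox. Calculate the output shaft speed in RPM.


omega_out = omega_in / N = 3675 / 20 = 183.7500

183.7500 RPM


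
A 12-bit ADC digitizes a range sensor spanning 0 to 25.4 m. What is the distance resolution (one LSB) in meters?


res = range / 2^n = 25.4/2^12 = 25.4/4096 = 0.0062

0.0062 m


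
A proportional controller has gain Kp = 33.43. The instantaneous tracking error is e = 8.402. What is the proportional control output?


u_P = Kp * e = 33.43 * 8.402 = 280.8789

280.8789


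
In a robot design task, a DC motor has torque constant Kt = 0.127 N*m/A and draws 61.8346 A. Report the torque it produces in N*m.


tau = Kt * I = 0.127*61.8346 = 7.8530

7.8530 N*m


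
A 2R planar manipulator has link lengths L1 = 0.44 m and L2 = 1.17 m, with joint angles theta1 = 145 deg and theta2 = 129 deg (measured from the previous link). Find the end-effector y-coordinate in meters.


y = L1*sin(th1) + L2*sin(th1+th2) = 0.44*sin(145 deg) + 1.17*sin(274 deg) = -0.9148

-0.9148 m


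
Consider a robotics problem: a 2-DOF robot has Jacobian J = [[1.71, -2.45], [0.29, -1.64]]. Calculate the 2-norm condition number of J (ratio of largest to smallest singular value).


JJ^T eigenvalues: trace(JJ^T) = 11.7003, det(JJ^T) = det(J)^2 = 4.38441721
s_max^2 = (11.7003 + sqrt(119.35935125))/2 = 11.31273527
s_min^2 = (11.7003 - sqrt(119.35935125))/2 = 0.38756473
kappa = s_max/s_min = sqrt(11.31273527/0.38756473) = 5.4027

5.4027


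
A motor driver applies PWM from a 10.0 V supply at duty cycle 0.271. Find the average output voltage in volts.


V_avg = V_supply * D = 10.0*0.271 = 2.7100

2.7100 V


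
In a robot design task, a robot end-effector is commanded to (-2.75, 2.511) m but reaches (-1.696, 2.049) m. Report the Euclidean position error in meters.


dx = -1.696 - (-2.75) = 1.0540, dy = 2.049 - (2.511) = -0.4620
err = sqrt(1.110916 + 0.213444) = 1.1508

1.1508 m


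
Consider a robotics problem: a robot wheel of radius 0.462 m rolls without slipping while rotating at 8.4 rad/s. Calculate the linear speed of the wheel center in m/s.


v = omega * r = 8.4 * 0.462 = 3.8808

3.8808 m/s


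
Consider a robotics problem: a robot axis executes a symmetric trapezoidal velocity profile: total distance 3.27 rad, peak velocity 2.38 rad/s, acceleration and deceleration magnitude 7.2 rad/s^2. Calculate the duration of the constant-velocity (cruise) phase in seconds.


t_acc = v/a = 0.330556 s, d_acc = v^2/(2a) = 0.393361 rad each
d_cruise = 3.27 - 2*0.393361 = 2.483278 rad
t_cruise = d_cruise/v = 2.483278/2.38 = 1.0434

1.0434 s


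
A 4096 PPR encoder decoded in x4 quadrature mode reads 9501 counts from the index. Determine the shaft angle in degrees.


angle = counts * 360 / (PPR*4) = 9501 * 360 / 16384 = 208.7622

208.7622 degrees


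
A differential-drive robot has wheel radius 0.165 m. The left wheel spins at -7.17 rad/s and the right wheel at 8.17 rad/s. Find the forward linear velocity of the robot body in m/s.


v = r*(wR + wL)/2 = 0.165*(8.17 + -7.17)/2 = 0.0825

0.0825 m/s


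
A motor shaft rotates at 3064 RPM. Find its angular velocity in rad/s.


omega = 3064 * 2*pi/60 = 320.8613

320.8613 rad/s


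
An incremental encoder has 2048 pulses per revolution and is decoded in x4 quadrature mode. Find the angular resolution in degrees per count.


resolution = 360 / (PPR * 4) = 360 / 8192 = 0.0439

0.0439 degrees


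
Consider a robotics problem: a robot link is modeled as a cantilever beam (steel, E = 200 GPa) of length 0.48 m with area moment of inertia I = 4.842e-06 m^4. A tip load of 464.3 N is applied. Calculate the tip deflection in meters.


delta = F*L^3/(3*E*I) = 464.3*0.48^3/(3*2.000e+11*4.842e-06)
      = 51.3478656/2905200 = 1.7674e-05

1.7674e-05 m


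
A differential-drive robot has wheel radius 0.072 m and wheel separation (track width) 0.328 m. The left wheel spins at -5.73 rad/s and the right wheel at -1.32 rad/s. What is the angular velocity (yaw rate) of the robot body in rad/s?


omega = r*(wR - wL)/L = 0.072*(-1.32 - (-5.73))/0.328 = 0.9680

0.9680 rad/s


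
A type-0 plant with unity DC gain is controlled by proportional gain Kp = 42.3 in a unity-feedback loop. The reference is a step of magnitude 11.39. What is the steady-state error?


e_ss = R/(1 + Kp) = 11.39/(1 + 42.3) = 11.39/43.3000 = 0.2630

0.2630


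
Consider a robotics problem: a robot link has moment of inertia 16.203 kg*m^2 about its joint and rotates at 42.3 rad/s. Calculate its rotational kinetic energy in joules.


KE = (1/2)*I*omega^2 = 0.5*16.203*42.3^2 = 14495.9329

14495.9329 J


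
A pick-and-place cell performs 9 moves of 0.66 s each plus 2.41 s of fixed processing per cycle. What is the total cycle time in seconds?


T = 9*0.66 + 2.41 = 8.3500

8.3500 s


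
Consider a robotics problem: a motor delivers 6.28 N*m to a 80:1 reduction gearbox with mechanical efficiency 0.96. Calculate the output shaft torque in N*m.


tau_out = tau_in * N * eta = 6.28 * 80 * 0.96 = 482.3040

482.3040 N*m


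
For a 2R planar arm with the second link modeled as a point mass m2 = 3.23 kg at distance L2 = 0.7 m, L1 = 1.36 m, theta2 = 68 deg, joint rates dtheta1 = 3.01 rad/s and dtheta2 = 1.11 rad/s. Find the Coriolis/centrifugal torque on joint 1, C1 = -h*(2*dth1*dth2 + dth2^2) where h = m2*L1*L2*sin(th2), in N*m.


h = m2*L1*L2*sin(th2) = 3.23*1.36*0.7*sin(68 deg) = 2.851053
C1 = -h*(2*3.01*1.11 + 1.11^2) = -2.851053*7.9143 = -22.5641

-22.5641 N*m


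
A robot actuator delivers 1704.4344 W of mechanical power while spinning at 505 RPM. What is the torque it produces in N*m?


omega = 505 * 2*pi/60 = 52.883476 rad/s
tau = P / omega = 1704.4344 / 52.883476 = 32.2300

32.2300 N*m


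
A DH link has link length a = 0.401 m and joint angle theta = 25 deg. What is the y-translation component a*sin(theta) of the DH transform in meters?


a*sin(theta) = 0.401*sin(25 deg) = 0.1695

0.1695 m


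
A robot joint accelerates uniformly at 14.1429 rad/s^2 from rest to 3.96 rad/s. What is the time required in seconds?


t = delta_omega / alpha = 3.96 / 14.1429 = 0.2800

0.2800 s


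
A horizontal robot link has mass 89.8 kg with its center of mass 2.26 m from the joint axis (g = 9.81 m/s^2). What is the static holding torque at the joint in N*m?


tau = m*g*L = 89.8 * 9.81 * 2.26 = 1990.9199

1990.9199 N*m


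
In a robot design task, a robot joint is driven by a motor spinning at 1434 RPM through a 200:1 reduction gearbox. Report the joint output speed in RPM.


omega_joint = omega_motor / N = 1434 / 200 = 7.1700

7.1700 RPM


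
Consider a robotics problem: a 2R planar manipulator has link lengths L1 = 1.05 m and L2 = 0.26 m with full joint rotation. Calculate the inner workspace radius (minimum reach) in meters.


r_min = |L1 - L2| = |1.05 - 0.26| = 0.7900

0.7900 m


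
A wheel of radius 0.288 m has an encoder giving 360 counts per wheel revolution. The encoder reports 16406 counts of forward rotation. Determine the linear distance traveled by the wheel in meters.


revs = 16406/360 = 45.572222
d = revs * 2*pi*r = 45.572222 * 2*pi*0.288 = 82.4656

82.4656 m


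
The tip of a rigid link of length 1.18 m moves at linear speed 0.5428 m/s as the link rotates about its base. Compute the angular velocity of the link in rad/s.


omega = v / L = 0.5428 / 1.18 = 0.4600

0.4600 rad/s


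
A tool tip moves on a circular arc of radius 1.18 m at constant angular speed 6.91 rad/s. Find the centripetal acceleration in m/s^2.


a_c = omega^2 * r = 6.91^2 * 1.18 = 56.3428

56.3428 m/s^2


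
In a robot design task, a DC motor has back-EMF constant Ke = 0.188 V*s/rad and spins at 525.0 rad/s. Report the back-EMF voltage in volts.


V_emf = Ke * omega = 0.188*525.0 = 98.7000

98.7000 V


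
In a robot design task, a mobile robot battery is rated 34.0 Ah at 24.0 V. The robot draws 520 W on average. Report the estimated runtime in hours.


E = 34.0*24.0 = 816.0000 Wh
t = E/P = 816.0000/520 = 1.5692

1.5692 hours


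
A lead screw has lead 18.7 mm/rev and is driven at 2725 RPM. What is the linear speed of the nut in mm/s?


v = lead * (RPM/60) = 18.7*2725/60 = 849.2917

849.2917 mm/s


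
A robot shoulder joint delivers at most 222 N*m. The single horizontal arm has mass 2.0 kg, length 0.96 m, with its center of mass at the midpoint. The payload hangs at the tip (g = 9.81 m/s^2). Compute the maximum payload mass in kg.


tau_arm = m_arm*g*(L/2) = 2.0*9.81*0.96/2 = 9.4176 N*m
tau_payload = tau_max - tau_arm = 222 - 9.4176 = 212.5824
m_payload = tau_payload / (g*L) = 212.5824 / (9.81*0.96) = 22.5729

22.5729 kg


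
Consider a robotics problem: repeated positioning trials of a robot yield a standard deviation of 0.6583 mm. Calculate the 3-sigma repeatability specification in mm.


repeatability = 3*sigma = 3*0.6583 = 1.9749

1.9749 mm


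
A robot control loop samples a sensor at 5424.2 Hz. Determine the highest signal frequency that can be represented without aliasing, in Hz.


f_max = f_s/2 = 5424.2/2 = 2712.1000

2712.1000 Hz


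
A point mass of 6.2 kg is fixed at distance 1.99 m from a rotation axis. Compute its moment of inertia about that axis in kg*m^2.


I = m*r^2 = 6.2*1.99^2 = 24.5526

24.5526 kg*m^2


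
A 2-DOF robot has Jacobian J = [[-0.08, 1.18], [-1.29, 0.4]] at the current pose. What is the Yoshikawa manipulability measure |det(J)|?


det(J) = -0.08*0.4 - (1.18)*(-1.29) = 1.4902
|det(J)| = 1.4902

1.4902


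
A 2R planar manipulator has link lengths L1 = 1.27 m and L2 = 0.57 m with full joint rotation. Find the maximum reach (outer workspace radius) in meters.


r_max = L1 + L2 = 1.27 + 0.57 = 1.8400

1.8400 m


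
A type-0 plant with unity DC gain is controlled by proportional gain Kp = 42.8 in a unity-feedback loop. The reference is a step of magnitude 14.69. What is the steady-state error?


e_ss = R/(1 + Kp) = 14.69/(1 + 42.8) = 14.69/43.8000 = 0.3354

0.3354


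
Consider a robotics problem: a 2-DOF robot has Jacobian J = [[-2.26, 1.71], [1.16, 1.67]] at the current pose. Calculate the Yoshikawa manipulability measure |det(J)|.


det(J) = -2.26*1.67 - (1.71)*(1.16) = -5.7578
|det(J)| = 5.7578

5.7578


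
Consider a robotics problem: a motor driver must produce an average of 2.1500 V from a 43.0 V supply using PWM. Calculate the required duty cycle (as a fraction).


D = V_avg/V_supply = 2.1500/43.0 = 0.0500

0.0500


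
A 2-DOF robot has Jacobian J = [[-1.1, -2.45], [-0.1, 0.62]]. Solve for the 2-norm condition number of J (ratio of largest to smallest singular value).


JJ^T eigenvalues: trace(JJ^T) = 7.6069, det(JJ^T) = det(J)^2 = 0.85932900
s_max^2 = (7.6069 + sqrt(54.42761161))/2 = 7.49220357
s_min^2 = (7.6069 - sqrt(54.42761161))/2 = 0.11469643
kappa = s_max/s_min = sqrt(7.49220357/0.11469643) = 8.0822

8.0822


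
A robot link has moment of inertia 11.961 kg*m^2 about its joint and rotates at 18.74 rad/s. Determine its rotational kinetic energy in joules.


KE = (1/2)*I*omega^2 = 0.5*11.961*18.74^2 = 2100.2774

2100.2774 J


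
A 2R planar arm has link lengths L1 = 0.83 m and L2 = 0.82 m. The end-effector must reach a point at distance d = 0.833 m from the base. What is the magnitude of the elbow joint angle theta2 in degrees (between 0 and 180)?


cos(th2) = (d^2 - L1^2 - L2^2)/(2*L1*L2) = (0.833^2 - 0.83^2 - 0.82^2)/(2*0.83*0.82) = -0.49031076
th2 = acos(-0.49031076) = 119.3610 deg

119.3610 degrees


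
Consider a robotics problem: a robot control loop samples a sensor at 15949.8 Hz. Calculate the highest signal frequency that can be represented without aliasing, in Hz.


f_max = f_s/2 = 15949.8/2 = 7974.9000

7974.9000 Hz


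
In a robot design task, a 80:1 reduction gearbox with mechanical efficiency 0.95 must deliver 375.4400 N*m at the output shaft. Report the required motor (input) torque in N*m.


tau_in = tau_out / (N * eta) = 375.4400 / (80 * 0.95) = 4.9400

4.9400 N*m


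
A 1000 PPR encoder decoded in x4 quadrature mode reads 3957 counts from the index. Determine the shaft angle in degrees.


angle = counts * 360 / (PPR*4) = 3957 * 360 / 4000 = 356.1300

356.1300 degrees


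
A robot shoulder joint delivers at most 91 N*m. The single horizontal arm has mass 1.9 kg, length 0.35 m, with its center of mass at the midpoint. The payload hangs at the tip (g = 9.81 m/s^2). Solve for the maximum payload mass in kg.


tau_arm = m_arm*g*(L/2) = 1.9*9.81*0.35/2 = 3.2618 N*m
tau_payload = tau_max - tau_arm = 91 - 3.2618 = 87.7382
m_payload = tau_payload / (g*L) = 87.7382 / (9.81*0.35) = 25.5536

25.5536 kg


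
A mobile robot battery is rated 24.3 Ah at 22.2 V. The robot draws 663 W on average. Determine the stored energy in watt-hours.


E = capacity * V = 24.3*22.2 = 539.4600

539.4600 Wh


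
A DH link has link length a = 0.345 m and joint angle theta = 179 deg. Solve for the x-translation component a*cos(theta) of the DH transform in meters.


a*cos(theta) = 0.345*cos(179 deg) = -0.3449

-0.3449 m


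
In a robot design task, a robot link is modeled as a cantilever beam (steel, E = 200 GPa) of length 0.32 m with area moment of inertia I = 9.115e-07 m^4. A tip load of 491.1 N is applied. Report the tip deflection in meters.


delta = F*L^3/(3*E*I) = 491.1*0.32^3/(3*2.000e+11*9.115e-07)
      = 16.0923648/546900 = 2.9425e-05

2.9425e-05 m


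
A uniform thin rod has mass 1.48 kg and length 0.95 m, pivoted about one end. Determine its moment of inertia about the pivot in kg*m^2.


I = (1/3)*m*L^2 = (1/3)*1.48*0.95^2 = 0.4452

0.4452 kg*m^2


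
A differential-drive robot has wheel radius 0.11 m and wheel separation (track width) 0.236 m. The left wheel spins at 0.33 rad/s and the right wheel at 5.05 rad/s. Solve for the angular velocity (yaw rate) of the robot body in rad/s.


omega = r*(wR - wL)/L = 0.11*(5.05 - (0.33))/0.236 = 2.2000

2.2000 rad/s


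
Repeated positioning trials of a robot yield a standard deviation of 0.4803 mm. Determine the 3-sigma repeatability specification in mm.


repeatability = 3*sigma = 3*0.4803 = 1.4409

1.4409 mm


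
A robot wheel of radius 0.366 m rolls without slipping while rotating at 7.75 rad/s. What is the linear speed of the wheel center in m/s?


v = omega * r = 7.75 * 0.366 = 2.8365

2.8365 m/s


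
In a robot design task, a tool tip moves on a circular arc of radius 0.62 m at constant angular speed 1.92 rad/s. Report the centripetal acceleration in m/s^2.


a_c = omega^2 * r = 1.92^2 * 0.62 = 2.2856

2.2856 m/s^2


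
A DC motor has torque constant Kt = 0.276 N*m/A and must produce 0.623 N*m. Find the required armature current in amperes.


I = tau / Kt = 0.623/0.276 = 2.2572

2.2572 A


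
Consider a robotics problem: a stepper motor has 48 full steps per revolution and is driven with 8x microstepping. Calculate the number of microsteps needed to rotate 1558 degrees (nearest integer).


step_size = 360/(48*8) = 360/384 = 0.937500 deg
n = 1558/(360/384) = 1558*384/360 = 1661.8667 -> 1662

1662 steps


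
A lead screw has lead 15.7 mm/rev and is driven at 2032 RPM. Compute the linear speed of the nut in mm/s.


v = lead * (RPM/60) = 15.7*2032/60 = 531.7067

531.7067 mm/s


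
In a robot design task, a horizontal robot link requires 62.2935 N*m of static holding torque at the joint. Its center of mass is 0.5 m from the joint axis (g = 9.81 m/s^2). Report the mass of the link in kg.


m = tau / (g*L) = 62.2935 / (9.81 * 0.5) = 12.7000

12.7000 kg


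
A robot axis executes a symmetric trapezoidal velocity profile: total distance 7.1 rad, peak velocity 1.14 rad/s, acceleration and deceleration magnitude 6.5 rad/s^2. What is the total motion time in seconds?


t_acc = v/a = 1.14/6.5 = 0.175385 s
d_acc = v^2/(2a) = 0.099969 rad (each ramp)
d_cruise = 7.1 - 2*0.099969 = 6.900062 rad
t_cruise = 6.900062/1.14 = 6.052686 s
t_total = 2*0.175385 + 6.052686 = 6.4035

6.4035 s


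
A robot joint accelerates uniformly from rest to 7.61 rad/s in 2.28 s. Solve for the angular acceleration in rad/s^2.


alpha = delta_omega / t = 7.61 / 2.28 = 3.3377

3.3377 rad/s^2


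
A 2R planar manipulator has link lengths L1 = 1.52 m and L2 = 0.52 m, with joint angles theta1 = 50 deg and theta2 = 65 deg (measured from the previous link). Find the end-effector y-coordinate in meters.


y = L1*sin(th1) + L2*sin(th1+th2) = 1.52*sin(50 deg) + 0.52*sin(115 deg) = 1.6357

1.6357 m


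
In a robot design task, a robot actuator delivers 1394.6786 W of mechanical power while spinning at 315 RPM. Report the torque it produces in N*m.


omega = 315 * 2*pi/60 = 32.986723 rad/s
tau = P / omega = 1394.6786 / 32.986723 = 42.2800

42.2800 N*m


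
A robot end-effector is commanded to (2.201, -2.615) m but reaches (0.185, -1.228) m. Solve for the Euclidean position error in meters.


dx = 0.185 - (2.201) = -2.0160, dy = -1.228 - (-2.615) = 1.3870
err = sqrt(4.064256 + 1.923769) = 2.4470

2.4470 m


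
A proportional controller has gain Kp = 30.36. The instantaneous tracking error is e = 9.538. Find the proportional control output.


u_P = Kp * e = 30.36 * 9.538 = 289.5737

289.5737


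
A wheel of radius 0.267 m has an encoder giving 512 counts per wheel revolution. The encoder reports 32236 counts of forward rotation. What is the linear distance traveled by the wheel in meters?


revs = 32236/512 = 62.960938
d = revs * 2*pi*r = 62.960938 * 2*pi*0.267 = 105.6239

105.6239 m


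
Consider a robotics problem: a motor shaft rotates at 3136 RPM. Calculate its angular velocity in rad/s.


omega = 3136 * 2*pi/60 = 328.4012

328.4012 rad/s


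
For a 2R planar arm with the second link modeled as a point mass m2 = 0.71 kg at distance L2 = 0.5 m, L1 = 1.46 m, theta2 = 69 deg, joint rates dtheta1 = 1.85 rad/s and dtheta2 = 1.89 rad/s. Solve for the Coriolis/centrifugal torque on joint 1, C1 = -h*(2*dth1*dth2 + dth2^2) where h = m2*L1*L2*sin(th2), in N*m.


h = m2*L1*L2*sin(th2) = 0.71*1.46*0.5*sin(69 deg) = 0.483875
C1 = -h*(2*1.85*1.89 + 1.89^2) = -0.483875*10.5651 = -5.1122

-5.1122 N*m


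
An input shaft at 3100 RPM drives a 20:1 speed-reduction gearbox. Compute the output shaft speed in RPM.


omega_out = omega_in / N = 3100 / 20 = 155.0000

155.0000 RPM


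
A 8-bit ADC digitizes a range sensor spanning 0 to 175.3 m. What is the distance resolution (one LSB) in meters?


res = range / 2^n = 175.3/2^8 = 175.3/256 = 0.6848

0.6848 m


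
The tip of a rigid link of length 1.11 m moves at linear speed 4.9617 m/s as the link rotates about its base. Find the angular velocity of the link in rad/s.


omega = v / L = 4.9617 / 1.11 = 4.4700

4.4700 rad/s


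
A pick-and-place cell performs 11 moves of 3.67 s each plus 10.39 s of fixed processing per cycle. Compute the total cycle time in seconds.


T = 11*3.67 + 10.39 = 50.7600

50.7600 s


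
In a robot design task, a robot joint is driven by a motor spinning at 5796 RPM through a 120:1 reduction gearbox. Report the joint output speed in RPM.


omega_joint = omega_motor / N = 5796 / 120 = 48.3000

48.3000 RPM


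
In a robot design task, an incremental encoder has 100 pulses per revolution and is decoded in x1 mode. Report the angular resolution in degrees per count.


resolution = 360 / (PPR * 1) = 360 / 100 = 3.6000

3.6000 degrees


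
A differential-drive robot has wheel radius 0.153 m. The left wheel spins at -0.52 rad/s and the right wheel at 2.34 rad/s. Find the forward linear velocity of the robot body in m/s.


v = r*(wR + wL)/2 = 0.153*(2.34 + -0.52)/2 = 0.1392

0.1392 m/s


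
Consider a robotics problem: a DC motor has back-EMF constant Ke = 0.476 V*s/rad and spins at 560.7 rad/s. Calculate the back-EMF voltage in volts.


V_emf = Ke * omega = 0.476*560.7 = 266.8932

266.8932 V


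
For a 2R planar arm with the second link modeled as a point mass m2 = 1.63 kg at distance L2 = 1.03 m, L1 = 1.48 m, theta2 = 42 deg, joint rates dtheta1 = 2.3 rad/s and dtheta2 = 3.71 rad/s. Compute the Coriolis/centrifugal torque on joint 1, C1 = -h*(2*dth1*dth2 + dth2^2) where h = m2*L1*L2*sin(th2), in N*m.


h = m2*L1*L2*sin(th2) = 1.63*1.48*1.03*sin(42 deg) = 1.662637
C1 = -h*(2*2.3*3.71 + 3.71^2) = -1.662637*30.8301 = -51.2593

-51.2593 N*m


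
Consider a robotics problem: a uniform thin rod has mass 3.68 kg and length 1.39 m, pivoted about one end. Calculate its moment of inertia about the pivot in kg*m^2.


I = (1/3)*m*L^2 = (1/3)*3.68*1.39^2 = 2.3700

2.3700 kg*m^2


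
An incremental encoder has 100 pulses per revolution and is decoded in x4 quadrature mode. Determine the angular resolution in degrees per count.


resolution = 360 / (PPR * 4) = 360 / 400 = 0.9000

0.9000 degrees


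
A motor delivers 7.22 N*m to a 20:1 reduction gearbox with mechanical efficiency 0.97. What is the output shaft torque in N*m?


tau_out = tau_in * N * eta = 7.22 * 20 * 0.97 = 140.0680

140.0680 N*m


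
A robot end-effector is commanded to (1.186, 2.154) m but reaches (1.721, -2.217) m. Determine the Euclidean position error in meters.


dx = 1.721 - (1.186) = 0.5350, dy = -2.217 - (2.154) = -4.3710
err = sqrt(0.286225 + 19.105641) = 4.4036

4.4036 m


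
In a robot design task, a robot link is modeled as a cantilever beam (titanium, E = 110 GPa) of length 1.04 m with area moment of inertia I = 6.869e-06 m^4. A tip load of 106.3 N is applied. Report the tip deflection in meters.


delta = F*L^3/(3*E*I) = 106.3*1.04^3/(3*1.100e+11*6.869e-06)
      = 119.5730432/2266770 = 5.2750e-05

5.2750e-05 m


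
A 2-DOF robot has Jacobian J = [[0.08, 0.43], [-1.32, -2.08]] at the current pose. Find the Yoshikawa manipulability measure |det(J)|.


det(J) = 0.08*-2.08 - (0.43)*(-1.32) = 0.4012
|det(J)| = 0.4012

0.4012


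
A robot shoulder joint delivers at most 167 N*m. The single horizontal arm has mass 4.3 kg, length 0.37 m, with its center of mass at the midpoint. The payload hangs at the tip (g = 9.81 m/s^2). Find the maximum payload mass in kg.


tau_arm = m_arm*g*(L/2) = 4.3*9.81*0.37/2 = 7.8039 N*m
tau_payload = tau_max - tau_arm = 167 - 7.8039 = 159.1961
m_payload = tau_payload / (g*L) = 159.1961 / (9.81*0.37) = 43.8593

43.8593 kg


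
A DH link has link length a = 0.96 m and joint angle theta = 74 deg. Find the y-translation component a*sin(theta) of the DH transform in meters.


a*sin(theta) = 0.96*sin(74 deg) = 0.9228

0.9228 m


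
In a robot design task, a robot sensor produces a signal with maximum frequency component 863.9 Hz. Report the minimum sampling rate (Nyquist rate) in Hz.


f_s,min = 2*f_max = 2*863.9 = 1727.8000

1727.8000 Hz


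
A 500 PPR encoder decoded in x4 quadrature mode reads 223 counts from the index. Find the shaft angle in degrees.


angle = counts * 360 / (PPR*4) = 223 * 360 / 2000 = 40.1400

40.1400 degrees


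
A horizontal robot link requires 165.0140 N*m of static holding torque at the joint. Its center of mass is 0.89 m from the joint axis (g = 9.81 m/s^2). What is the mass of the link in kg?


m = tau / (g*L) = 165.0140 / (9.81 * 0.89) = 18.9000

18.9000 kg


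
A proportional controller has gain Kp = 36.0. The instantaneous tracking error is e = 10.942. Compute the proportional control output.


u_P = Kp * e = 36.0 * 10.942 = 393.9120

393.9120


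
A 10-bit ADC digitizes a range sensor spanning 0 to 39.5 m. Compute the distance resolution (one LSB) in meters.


res = range / 2^n = 39.5/2^10 = 39.5/1024 = 0.0386

0.0386 m


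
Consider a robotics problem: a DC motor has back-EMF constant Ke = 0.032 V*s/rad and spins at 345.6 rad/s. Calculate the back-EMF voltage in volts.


V_emf = Ke * omega = 0.032*345.6 = 11.0592

11.0592 V


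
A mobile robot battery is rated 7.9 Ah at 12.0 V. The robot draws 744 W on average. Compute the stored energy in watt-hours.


E = capacity * V = 7.9*12.0 = 94.8000

94.8000 Wh


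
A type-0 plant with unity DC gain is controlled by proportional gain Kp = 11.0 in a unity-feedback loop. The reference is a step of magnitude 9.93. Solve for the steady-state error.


e_ss = R/(1 + Kp) = 9.93/(1 + 11.0) = 9.93/12.0000 = 0.8275

0.8275


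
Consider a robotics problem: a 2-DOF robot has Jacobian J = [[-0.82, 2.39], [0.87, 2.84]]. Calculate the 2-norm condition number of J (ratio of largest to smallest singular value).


JJ^T eigenvalues: trace(JJ^T) = 15.2070, det(JJ^T) = det(J)^2 = 19.43134561
s_max^2 = (15.2070 + sqrt(153.52746656))/2 = 13.79881005
s_min^2 = (15.2070 - sqrt(153.52746656))/2 = 1.40818995
kappa = s_max/s_min = sqrt(13.79881005/1.40818995) = 3.1303

3.1303


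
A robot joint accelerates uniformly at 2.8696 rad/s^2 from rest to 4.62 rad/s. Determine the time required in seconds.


t = delta_omega / alpha = 4.62 / 2.8696 = 1.6100

1.6100 s


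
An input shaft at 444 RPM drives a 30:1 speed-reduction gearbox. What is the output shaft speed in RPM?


omega_out = omega_in / N = 444 / 30 = 14.8000

14.8000 RPM


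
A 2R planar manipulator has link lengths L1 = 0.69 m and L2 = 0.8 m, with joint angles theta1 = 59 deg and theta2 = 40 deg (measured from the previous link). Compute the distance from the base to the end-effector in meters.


x = L1*cos(th1) + L2*cos(th1+th2) = 0.230229
y = L1*sin(th1) + L2*sin(th1+th2) = 1.381596
d = sqrt(x^2 + y^2) = sqrt(0.053005 + 1.908808) = 1.4006

1.4006 m


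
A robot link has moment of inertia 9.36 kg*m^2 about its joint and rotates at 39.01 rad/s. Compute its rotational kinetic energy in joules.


KE = (1/2)*I*omega^2 = 0.5*9.36*39.01^2 = 7121.9309

7121.9309 J


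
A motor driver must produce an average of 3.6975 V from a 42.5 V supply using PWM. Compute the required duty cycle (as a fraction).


D = V_avg/V_supply = 3.6975/42.5 = 0.0870

0.0870


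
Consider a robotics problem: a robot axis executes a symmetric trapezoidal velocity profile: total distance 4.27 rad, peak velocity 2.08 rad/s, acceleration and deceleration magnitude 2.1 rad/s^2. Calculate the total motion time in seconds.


t_acc = v/a = 2.08/2.1 = 0.990476 s
d_acc = v^2/(2a) = 1.030095 rad (each ramp)
d_cruise = 4.27 - 2*1.030095 = 2.209810 rad
t_cruise = 2.209810/2.08 = 1.062409 s
t_total = 2*0.990476 + 1.062409 = 3.0434

3.0434 s


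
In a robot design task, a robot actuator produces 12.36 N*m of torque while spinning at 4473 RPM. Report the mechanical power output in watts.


omega = 4473 * 2*pi/60 = 468.411465 rad/s
P = tau * omega = 12.36 * 468.411465 = 5789.5657

5789.5657 W


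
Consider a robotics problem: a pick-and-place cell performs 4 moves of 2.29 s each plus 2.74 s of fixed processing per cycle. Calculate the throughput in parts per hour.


T_cycle = 4*2.29 + 2.74 = 11.9000 s
rate = 3600/T = 302.5210

302.5210 parts/hour


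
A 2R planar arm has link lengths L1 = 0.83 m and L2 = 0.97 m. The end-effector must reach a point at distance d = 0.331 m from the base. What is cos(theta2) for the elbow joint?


cos(th2) = (d^2 - L1^2 - L2^2)/(2*L1*L2) = (0.331^2 - 0.83^2 - 0.97^2)/(2*0.83*0.97) = -0.9441

-0.9441


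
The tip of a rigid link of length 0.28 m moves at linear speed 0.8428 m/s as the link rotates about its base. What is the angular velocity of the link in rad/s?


omega = v / L = 0.8428 / 0.28 = 3.0100

3.0100 rad/s


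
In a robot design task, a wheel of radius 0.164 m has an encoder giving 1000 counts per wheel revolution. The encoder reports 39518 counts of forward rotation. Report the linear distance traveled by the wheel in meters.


revs = 39518/1000 = 39.518000
d = revs * 2*pi*r = 39.518000 * 2*pi*0.164 = 40.7210

40.7210 m


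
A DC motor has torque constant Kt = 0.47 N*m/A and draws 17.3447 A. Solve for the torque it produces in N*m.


tau = Kt * I = 0.47*17.3447 = 8.1520

8.1520 N*m


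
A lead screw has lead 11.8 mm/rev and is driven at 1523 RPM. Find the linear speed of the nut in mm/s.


v = lead * (RPM/60) = 11.8*1523/60 = 299.5233

299.5233 mm/s


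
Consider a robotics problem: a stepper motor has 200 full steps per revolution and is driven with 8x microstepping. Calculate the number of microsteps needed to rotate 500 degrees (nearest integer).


step_size = 360/(200*8) = 360/1600 = 0.225000 deg
n = 500/(360/1600) = 500*1600/360 = 2222.2222 -> 2222

2222 steps


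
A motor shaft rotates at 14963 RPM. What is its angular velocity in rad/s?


omega = 14963 * 2*pi/60 = 1566.9217

1566.9217 rad/s
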